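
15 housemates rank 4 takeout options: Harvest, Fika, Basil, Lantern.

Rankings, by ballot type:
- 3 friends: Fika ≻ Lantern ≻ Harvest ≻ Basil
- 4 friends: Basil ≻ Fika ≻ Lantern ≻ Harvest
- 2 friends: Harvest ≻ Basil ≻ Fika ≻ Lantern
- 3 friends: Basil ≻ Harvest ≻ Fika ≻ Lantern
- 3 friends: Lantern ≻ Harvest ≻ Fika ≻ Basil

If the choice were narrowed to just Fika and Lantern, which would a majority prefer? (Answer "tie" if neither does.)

Ballots ranking Fika above Lantern: 3 + 4 + 2 + 3 = 12.
Ballots ranking Lantern above Fika: 15 − 12 = 3.
Fika wins the head-to-head 12–3.

Fika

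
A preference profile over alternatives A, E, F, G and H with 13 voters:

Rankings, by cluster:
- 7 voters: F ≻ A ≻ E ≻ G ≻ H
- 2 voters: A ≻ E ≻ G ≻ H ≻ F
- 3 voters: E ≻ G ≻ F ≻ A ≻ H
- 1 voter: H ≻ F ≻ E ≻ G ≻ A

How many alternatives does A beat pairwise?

3

A against each rival (13 voters):
A vs E: A is ranked higher on 7+2 = 9 ballots, E on 4. A wins 9–4.
A vs F: A is ranked higher on 2 ballots, F on 11. F wins 11–2.
A vs G: 7+2 = 9 for A, 4 for G — A by 9–4.
A vs H: A, 12–1.
A beats E, G, H; loses to F — 3 pairwise wins.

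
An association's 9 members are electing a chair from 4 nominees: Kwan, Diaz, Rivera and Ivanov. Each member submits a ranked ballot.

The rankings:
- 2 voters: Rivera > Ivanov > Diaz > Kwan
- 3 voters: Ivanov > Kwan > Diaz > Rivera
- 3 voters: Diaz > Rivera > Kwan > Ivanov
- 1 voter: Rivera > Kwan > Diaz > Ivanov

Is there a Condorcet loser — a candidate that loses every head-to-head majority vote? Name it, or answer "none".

Kwan

Pairwise majorities:
Kwan vs Diaz: Kwan preferred on 3+1 = 4 ballots; Diaz wins 5–4.
Kwan vs Rivera: Kwan is ranked higher on 3 ballots, Rivera on 6. Rivera wins 6–3.
Kwan vs Ivanov: Kwan preferred on 3+1 = 4 ballots; Ivanov wins 5–4.
Diaz vs Rivera: Diaz, 6–3.
Diaz vs Ivanov: 3+1 = 4 for Diaz, 5 for Ivanov — Ivanov by 5–4.
Rivera vs Ivanov: 2+3+1 = 6 for Rivera, 3 for Ivanov — Rivera by 6–3.
Kwan loses to every other candidate — it is the Condorcet loser.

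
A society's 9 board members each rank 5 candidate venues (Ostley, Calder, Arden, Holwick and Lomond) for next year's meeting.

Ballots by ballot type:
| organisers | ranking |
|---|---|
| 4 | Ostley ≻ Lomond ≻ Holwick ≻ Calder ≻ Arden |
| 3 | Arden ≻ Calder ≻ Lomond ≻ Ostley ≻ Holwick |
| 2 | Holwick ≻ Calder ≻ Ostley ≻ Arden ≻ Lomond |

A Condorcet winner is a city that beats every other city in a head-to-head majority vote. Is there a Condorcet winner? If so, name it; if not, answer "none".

Check each pair by majority over 9 ballots:
Ostley vs Calder: Ostley preferred on 4 ballots; Calder wins 5–4.
Ostley vs Arden: Ostley, 6–3.
Ostley vs Holwick: Ostley, 7–2.
Ostley vs Lomond: Ostley is ranked higher on 4+2 = 6 ballots, Lomond on 3. Ostley wins 6–3.
Calder vs Arden: Calder is ranked higher on 4+2 = 6 ballots, Arden on 3. Calder wins 6–3.
Calder vs Holwick: Holwick wins 6–3.
Calder vs Lomond: Calder, 5–4.
Arden vs Holwick: Arden is ranked higher on 3 ballots, Holwick on 6. Holwick wins 6–3.
Arden vs Lomond: 3+2 = 5 for Arden, 4 for Lomond — Arden by 5–4.
Holwick vs Lomond: 2 for Holwick, 7 for Lomond — Lomond by 7–2.
Each city drops at least one matchup (Ostley loses to Calder; Calder loses to Holwick; Arden loses to Ostley; Holwick loses to Ostley; Lomond loses to Ostley); the cycle Ostley beats Holwick beats Calder beats Ostley rules out a Condorcet winner.

none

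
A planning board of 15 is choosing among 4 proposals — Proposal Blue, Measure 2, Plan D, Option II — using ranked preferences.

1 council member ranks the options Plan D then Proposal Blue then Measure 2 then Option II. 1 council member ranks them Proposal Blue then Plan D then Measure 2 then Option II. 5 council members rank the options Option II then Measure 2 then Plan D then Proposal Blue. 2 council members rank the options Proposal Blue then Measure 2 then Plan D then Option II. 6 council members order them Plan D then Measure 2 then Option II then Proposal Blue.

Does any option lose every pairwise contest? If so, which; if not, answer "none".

Proposal Blue

Head-to-head results (15 council members):
Proposal Blue vs Measure 2: Proposal Blue is ranked higher on 1+1+2 = 4 ballots, Measure 2 on 11. Measure 2 wins 11–4.
Proposal Blue vs Plan D: Plan D wins 12–3.
Proposal Blue vs Option II: 4 to 11, Option II.
Measure 2–Plan D: Plan D 8–7.
Measure 2 vs Option II: 1+1+2+6 = 10 for Measure 2, 5 for Option II — Measure 2 by 10–5.
Plan D vs Option II: 1+1+2+6 = 10 for Plan D, 5 for Option II — Plan D by 10–5.
Proposal Blue is beaten in every head-to-head and is the Condorcet loser.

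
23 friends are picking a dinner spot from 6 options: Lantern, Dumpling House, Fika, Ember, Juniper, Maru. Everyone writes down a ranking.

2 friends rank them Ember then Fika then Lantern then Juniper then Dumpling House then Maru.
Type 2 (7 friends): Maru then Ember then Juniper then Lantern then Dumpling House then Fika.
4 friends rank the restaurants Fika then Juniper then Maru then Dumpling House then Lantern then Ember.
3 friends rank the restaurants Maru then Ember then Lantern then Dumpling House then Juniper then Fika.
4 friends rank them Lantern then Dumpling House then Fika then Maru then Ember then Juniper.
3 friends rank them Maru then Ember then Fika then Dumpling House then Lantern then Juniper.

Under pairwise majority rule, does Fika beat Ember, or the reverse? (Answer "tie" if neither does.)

Ballots ranking Fika above Ember: 4 + 4 = 8.
Ballots ranking Ember above Fika: 23 − 8 = 15.
Ember wins the head-to-head 15–8.

Ember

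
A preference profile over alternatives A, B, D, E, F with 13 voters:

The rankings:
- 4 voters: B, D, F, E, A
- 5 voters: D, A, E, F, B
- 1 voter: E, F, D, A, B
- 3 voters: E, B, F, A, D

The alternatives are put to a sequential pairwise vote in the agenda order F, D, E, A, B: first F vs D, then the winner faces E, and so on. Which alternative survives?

Round 1: F vs D — 4–9, D advances.
Round 2: D vs E — 9–4, D advances.
Round 3: D vs A — 10–3, D advances.
Round 4: D vs B — 6–7, B advances.
B survives the agenda.

B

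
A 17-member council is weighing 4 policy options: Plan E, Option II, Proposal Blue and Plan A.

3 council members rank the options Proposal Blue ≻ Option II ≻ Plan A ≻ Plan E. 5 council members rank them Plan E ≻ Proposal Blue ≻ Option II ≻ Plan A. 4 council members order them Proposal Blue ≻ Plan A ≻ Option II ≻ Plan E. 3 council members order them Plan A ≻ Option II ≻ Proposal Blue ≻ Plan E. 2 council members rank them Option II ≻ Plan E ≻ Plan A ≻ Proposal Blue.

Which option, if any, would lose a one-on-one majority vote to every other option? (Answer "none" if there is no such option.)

Pairwise majorities:
Plan E vs Option II: Plan E is ranked higher on 5 ballots, Option II on 12. Option II wins 12–5.
Plan E vs Proposal Blue: 7 to 10, Proposal Blue.
Plan E vs Plan A: 5+2 = 7 for Plan E, 10 for Plan A — Plan A by 10–7.
Option II vs Proposal Blue: Proposal Blue, 12–5.
Option II vs Plan A: Option II preferred on 3+5+2 = 10 ballots; Option II wins 10–7.
Proposal Blue–Plan A: Proposal Blue 12–5.
Plan E is beaten in every head-to-head and is the Condorcet loser.

Plan E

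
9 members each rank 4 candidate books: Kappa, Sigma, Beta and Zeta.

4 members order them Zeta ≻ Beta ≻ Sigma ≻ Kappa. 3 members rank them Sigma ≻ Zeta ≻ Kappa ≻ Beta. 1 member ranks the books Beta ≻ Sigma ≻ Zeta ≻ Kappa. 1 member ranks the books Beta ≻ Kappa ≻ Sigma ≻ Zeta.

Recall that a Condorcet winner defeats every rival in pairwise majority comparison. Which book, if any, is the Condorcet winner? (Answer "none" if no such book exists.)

Pairwise majorities:
Kappa vs Sigma: 1 to 8, Sigma.
Kappa–Beta: Beta 6–3.
Kappa vs Zeta: 1 to 8, Zeta.
Sigma vs Beta: Beta, 6–3.
Sigma vs Zeta: Sigma wins 5–4.
Beta vs Zeta: Beta is ranked higher on 1+1 = 2 ballots, Zeta on 7. Zeta wins 7–2.
Every book loses at least once (Kappa loses to Sigma; Sigma loses to Beta; Beta loses to Zeta; Zeta loses to Sigma). The majority relation contains the cycle Sigma > Zeta > Beta > Sigma, so there is no Condorcet winner.

none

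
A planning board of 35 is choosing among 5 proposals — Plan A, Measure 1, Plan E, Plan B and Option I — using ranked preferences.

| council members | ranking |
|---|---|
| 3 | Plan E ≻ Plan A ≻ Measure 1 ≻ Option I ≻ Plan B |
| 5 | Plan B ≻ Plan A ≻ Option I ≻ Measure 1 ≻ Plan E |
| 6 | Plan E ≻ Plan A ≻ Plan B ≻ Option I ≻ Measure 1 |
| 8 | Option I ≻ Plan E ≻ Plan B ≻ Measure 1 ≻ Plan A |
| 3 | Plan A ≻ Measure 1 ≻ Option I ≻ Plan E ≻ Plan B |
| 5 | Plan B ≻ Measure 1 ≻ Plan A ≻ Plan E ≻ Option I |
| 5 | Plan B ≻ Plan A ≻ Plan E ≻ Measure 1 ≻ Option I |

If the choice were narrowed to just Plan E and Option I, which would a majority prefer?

Ballots ranking Plan E above Option I: 3 + 6 + 5 + 5 = 19.
Ballots ranking Option I above Plan E: 35 − 19 = 16.
Plan E wins the head-to-head 19–16.

Plan E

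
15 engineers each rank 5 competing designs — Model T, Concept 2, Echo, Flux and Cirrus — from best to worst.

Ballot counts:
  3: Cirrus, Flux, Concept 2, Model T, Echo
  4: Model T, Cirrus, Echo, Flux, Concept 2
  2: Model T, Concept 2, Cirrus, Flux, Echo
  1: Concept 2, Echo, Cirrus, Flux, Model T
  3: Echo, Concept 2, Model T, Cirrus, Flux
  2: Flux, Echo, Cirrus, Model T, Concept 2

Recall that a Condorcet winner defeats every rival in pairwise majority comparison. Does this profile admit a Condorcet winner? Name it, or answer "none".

Pairwise majorities:
Model T vs Concept 2: Model T wins 8–7.
Model T–Echo: Model T 9–6.
Model T vs Flux: Model T, 9–6.
Model T vs Cirrus: Model T wins 9–6.
Concept 2 vs Echo: Echo, 9–6.
Concept 2 vs Flux: Flux wins 9–6.
Concept 2 vs Cirrus: Cirrus wins 9–6.
Echo–Flux: Echo 8–7.
Echo vs Cirrus: Cirrus, 9–6.
Flux vs Cirrus: Cirrus wins 13–2.
Model T defeats every rival head-to-head and is the Condorcet winner.

Model T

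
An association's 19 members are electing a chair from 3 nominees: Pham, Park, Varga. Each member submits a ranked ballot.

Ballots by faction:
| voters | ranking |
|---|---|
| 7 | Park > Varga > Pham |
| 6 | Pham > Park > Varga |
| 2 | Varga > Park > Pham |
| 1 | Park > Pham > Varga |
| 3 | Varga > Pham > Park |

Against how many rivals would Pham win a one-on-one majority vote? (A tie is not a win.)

Pham against each rival (19 voters):
Pham vs Park: 9 to 10, Park.
Pham–Varga: Varga 12–7.
Pham beats no one; loses to Park, Varga — 0 pairwise wins.

0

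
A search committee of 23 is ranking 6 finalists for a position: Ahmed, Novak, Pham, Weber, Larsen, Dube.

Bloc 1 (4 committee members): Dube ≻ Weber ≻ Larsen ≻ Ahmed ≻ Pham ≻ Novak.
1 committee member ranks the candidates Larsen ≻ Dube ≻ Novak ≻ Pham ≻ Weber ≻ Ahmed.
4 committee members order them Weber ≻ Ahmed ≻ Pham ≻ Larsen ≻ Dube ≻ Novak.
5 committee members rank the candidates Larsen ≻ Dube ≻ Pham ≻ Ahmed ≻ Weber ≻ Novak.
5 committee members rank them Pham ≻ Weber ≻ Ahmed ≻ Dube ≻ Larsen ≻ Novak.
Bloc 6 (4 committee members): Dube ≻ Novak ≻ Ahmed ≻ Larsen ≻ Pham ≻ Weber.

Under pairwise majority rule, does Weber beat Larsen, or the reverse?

Weber

Ballots ranking Weber above Larsen: 4 + 4 + 5 = 13.
Ballots ranking Larsen above Weber: 23 − 13 = 10.
Weber wins the head-to-head 13–10.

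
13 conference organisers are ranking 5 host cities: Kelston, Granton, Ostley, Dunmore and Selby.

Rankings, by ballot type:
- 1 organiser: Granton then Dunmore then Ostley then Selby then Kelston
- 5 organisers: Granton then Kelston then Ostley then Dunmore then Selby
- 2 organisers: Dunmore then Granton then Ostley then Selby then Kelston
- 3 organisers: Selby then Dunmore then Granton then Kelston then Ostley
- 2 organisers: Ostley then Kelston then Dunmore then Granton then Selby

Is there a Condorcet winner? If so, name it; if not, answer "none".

none

Head-to-head results (13 organisers):
Kelston vs Granton: Kelston is ranked higher on 2 ballots, Granton on 11. Granton wins 11–2.
Kelston vs Ostley: Kelston preferred on 5+3 = 8 ballots; Kelston wins 8–5.
Kelston vs Dunmore: Kelston is ranked higher on 5+2 = 7 ballots, Dunmore on 6. Kelston wins 7–6.
Kelston vs Selby: 5+2 = 7 for Kelston, 6 for Selby — Kelston by 7–6.
Granton vs Ostley: 11 to 2, Granton.
Granton vs Dunmore: Granton preferred on 1+5 = 6 ballots; Dunmore wins 7–6.
Granton vs Selby: Granton preferred on 1+5+2+2 = 10 ballots; Granton wins 10–3.
Ostley vs Dunmore: 5+2 = 7 for Ostley, 6 for Dunmore — Ostley by 7–6.
Ostley vs Selby: Ostley is ranked higher on 1+5+2+2 = 10 ballots, Selby on 3. Ostley wins 10–3.
Dunmore vs Selby: Dunmore is ranked higher on 1+5+2+2 = 10 ballots, Selby on 3. Dunmore wins 10–3.
Each city drops at least one matchup (Kelston loses to Granton; Granton loses to Dunmore; Ostley loses to Kelston; Dunmore loses to Kelston; Selby loses to Kelston); the cycle Kelston → Dunmore → Granton → Kelston rules out a Condorcet winner.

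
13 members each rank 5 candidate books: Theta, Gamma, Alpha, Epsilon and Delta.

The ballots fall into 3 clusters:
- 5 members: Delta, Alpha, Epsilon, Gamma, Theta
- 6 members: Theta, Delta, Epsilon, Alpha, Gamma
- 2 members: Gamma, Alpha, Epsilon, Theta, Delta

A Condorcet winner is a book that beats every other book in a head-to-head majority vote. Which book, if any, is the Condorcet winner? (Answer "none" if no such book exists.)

none

Check each pair by majority over 13 ballots:
Theta vs Gamma: Theta is ranked higher on 6 ballots, Gamma on 7. Gamma wins 7–6.
Theta vs Alpha: 6 to 7, Alpha.
Theta vs Epsilon: 6 to 7, Epsilon.
Theta vs Delta: 8 to 5, Theta.
Gamma vs Alpha: Gamma is ranked higher on 2 ballots, Alpha on 11. Alpha wins 11–2.
Gamma vs Epsilon: Gamma is ranked higher on 2 ballots, Epsilon on 11. Epsilon wins 11–2.
Gamma vs Delta: Gamma preferred on 2 ballots; Delta wins 11–2.
Alpha vs Epsilon: 7 to 6, Alpha.
Alpha vs Delta: Alpha is ranked higher on 2 ballots, Delta on 11. Delta wins 11–2.
Epsilon vs Delta: 2 for Epsilon, 11 for Delta — Delta by 11–2.
Every book loses at least once (Theta loses to Gamma; Gamma loses to Alpha; Alpha loses to Delta; Epsilon loses to Alpha; Delta loses to Theta). The majority relation contains the cycle Theta > Delta > Gamma > Theta, so there is no Condorcet winner.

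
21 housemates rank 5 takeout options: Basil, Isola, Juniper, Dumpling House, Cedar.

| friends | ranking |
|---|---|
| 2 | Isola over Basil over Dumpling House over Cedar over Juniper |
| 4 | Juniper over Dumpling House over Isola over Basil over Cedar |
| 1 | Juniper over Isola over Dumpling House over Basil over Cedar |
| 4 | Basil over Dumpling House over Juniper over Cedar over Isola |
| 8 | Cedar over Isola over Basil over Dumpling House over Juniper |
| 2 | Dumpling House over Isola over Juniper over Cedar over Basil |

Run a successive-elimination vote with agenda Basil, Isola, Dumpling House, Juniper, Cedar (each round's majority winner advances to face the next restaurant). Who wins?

Cedar

Round 1: Basil vs Isola — 4–17, Isola advances.
Round 2: Isola vs Dumpling House — 11–10, Isola advances.
Round 3: Isola vs Juniper — 12–9, Isola advances.
Round 4: Isola vs Cedar — 9–12, Cedar advances.
Cedar survives the agenda.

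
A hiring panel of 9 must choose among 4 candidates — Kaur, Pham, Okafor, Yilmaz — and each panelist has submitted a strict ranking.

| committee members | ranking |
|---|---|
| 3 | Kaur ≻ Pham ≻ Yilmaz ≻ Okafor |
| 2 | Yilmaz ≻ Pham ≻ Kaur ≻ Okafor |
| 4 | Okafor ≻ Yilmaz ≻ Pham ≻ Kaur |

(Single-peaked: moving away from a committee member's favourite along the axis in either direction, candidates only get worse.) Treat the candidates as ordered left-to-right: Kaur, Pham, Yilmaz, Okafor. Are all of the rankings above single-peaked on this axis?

yes

Axis positions: Kaur=1, Pham=2, Yilmaz=3, Okafor=4.
Bloc 1 (peak Kaur at position 1): ranking walks positions 1-2-3-4, expanding outward from the peak — single-peaked.
Bloc 2 (peak Yilmaz at position 3): ranking walks positions 3-2-1-4, expanding outward from the peak — single-peaked.
Bloc 3 (peak Okafor at position 4): ranking walks positions 4-3-2-1, expanding outward from the peak — single-peaked.
Every ranking is single-peaked on this axis.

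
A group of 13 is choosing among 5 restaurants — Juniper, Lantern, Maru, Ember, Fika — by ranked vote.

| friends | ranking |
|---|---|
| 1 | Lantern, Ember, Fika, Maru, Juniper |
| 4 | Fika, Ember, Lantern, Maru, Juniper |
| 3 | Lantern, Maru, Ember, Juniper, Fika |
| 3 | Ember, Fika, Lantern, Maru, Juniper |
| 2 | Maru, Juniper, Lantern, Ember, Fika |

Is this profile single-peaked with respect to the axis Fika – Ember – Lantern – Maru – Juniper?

yes

Axis positions: Fika=1, Ember=2, Lantern=3, Maru=4, Juniper=5.
Type 1 (peak Lantern at position 3): ranking walks positions 3-2-1-4-5, expanding outward from the peak — single-peaked.
Type 2 (peak Fika at position 1): ranking walks positions 1-2-3-4-5, expanding outward from the peak — single-peaked.
Type 3 (peak Lantern at position 3): ranking walks positions 3-4-2-5-1, expanding outward from the peak — single-peaked.
Type 4 (peak Ember at position 2): ranking walks positions 2-1-3-4-5, expanding outward from the peak — single-peaked.
Type 5 (peak Maru at position 4): ranking walks positions 4-5-3-2-1, expanding outward from the peak — single-peaked.
Every ranking is single-peaked on this axis.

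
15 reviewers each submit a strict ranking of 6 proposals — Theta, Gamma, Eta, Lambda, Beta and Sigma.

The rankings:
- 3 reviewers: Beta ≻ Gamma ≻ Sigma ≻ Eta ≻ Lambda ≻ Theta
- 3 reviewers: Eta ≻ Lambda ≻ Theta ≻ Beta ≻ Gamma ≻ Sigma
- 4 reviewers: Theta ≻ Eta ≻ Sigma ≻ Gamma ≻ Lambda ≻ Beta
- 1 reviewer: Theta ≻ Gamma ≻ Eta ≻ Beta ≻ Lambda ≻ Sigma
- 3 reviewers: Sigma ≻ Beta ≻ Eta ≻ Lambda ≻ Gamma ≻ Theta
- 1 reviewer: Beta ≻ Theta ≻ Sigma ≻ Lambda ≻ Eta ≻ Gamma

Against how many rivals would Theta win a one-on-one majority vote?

3

Theta against each rival (15 reviewers):
Theta vs Gamma: Theta, 9–6.
Theta vs Eta: Eta wins 9–6.
Theta vs Lambda: Lambda, 9–6.
Theta–Beta: Theta 8–7.
Theta vs Sigma: 9 to 6, Theta.
Theta beats Gamma, Beta, Sigma; loses to Eta, Lambda — 3 pairwise wins.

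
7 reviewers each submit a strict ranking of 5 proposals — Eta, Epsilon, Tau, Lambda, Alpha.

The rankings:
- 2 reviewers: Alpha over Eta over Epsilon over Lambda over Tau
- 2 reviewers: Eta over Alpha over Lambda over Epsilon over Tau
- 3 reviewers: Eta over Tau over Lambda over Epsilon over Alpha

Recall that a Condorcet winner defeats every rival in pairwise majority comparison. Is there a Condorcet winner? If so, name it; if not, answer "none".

Eta

Head-to-head results (7 reviewers):
Eta vs Epsilon: Eta, 7–0.
Eta vs Tau: Eta wins 7–0.
Eta vs Lambda: Eta, 7–0.
Eta vs Alpha: Eta, 5–2.
Epsilon vs Tau: Epsilon wins 4–3.
Epsilon vs Lambda: Lambda, 5–2.
Epsilon vs Alpha: Alpha wins 4–3.
Tau–Lambda: Lambda 4–3.
Tau vs Alpha: Alpha wins 4–3.
Lambda vs Alpha: Alpha wins 4–3.
Eta wins every pairwise contest, so Eta is the Condorcet winner.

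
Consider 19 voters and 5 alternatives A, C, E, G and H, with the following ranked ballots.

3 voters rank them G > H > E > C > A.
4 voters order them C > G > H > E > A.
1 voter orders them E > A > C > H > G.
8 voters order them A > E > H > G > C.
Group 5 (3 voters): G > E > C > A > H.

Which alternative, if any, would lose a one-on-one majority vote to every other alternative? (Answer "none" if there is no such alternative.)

none

Pairwise majorities:
A vs C: C, 10–9.
A–E: E 11–8.
A vs G: 9 to 10, G.
A vs H: A wins 12–7.
C vs E: E wins 15–4.
C vs G: 4+1 = 5 for C, 14 for G — G by 14–5.
C vs H: 4+1+3 = 8 for C, 11 for H — H by 11–8.
E vs G: 9 to 10, G.
E vs H: E, 12–7.
G vs H: G, 10–9.
Each alternative has at least one pairwise win (A beats H; C beats A; E beats A; G beats A; H beats C) — no Condorcet loser.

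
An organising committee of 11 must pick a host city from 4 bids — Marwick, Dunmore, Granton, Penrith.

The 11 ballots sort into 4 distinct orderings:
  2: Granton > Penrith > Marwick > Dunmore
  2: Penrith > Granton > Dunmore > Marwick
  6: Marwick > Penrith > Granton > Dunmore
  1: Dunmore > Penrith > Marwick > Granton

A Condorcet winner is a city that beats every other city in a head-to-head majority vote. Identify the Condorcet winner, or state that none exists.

Pairwise majorities:
Marwick vs Dunmore: Marwick preferred on 2+6 = 8 ballots; Marwick wins 8–3.
Marwick vs Granton: Marwick wins 7–4.
Marwick vs Penrith: Marwick is ranked higher on 6 ballots, Penrith on 5. Marwick wins 6–5.
Dunmore–Granton: Granton 10–1.
Dunmore vs Penrith: Penrith wins 10–1.
Granton vs Penrith: Penrith, 9–2.
Only Marwick has no losses; Marwick is the Condorcet winner.

Marwick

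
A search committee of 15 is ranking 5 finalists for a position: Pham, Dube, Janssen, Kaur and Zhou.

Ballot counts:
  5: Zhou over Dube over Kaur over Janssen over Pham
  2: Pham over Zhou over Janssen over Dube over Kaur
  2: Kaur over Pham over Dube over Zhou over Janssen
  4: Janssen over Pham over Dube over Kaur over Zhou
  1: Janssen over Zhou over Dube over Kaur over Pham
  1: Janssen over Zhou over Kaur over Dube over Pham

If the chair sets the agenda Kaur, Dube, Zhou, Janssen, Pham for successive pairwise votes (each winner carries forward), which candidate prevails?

Pham

Round 1: Kaur vs Dube — 3–12, Dube advances.
Round 2: Dube vs Zhou — 6–9, Zhou advances.
Round 3: Zhou vs Janssen — 9–6, Zhou advances.
Round 4: Zhou vs Pham — 7–8, Pham advances.
The agenda winner is Pham.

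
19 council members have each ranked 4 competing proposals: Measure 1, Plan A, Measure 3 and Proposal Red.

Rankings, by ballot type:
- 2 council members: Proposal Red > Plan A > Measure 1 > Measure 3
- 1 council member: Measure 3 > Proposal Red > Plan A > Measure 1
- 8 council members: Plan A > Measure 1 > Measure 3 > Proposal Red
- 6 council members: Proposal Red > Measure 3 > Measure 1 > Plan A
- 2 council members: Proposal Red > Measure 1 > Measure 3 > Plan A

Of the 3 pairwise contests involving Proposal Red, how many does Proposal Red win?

3

Proposal Red against each rival (19 council members):
Proposal Red vs Measure 1: Proposal Red is ranked higher on 2+1+6+2 = 11 ballots, Measure 1 on 8. Proposal Red wins 11–8.
Proposal Red vs Plan A: Proposal Red wins 11–8.
Proposal Red vs Measure 3: Proposal Red wins 10–9.
Proposal Red beats Measure 1, Plan A, Measure 3 — 3 pairwise wins.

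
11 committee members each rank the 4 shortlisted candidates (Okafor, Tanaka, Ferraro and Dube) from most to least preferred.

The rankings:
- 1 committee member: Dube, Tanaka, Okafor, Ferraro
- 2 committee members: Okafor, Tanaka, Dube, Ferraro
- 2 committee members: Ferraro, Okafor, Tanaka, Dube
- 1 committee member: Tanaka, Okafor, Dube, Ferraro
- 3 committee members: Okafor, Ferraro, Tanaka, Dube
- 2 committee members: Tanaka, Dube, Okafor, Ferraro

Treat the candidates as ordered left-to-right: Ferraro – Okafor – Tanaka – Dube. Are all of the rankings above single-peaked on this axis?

Axis positions: Ferraro=1, Okafor=2, Tanaka=3, Dube=4.
Bloc 1 (peak Dube at position 4): ranking walks positions 4-3-2-1, expanding outward from the peak — single-peaked.
Bloc 2 (peak Okafor at position 2): ranking walks positions 2-3-4-1, expanding outward from the peak — single-peaked.
Bloc 3 (peak Ferraro at position 1): ranking walks positions 1-2-3-4, expanding outward from the peak — single-peaked.
Bloc 4 (peak Tanaka at position 3): ranking walks positions 3-2-4-1, expanding outward from the peak — single-peaked.
Bloc 5 (peak Okafor at position 2): ranking walks positions 2-1-3-4, expanding outward from the peak — single-peaked.
Bloc 6 (peak Tanaka at position 3): ranking walks positions 3-4-2-1, expanding outward from the peak — single-peaked.
Every ranking is single-peaked on this axis.

yes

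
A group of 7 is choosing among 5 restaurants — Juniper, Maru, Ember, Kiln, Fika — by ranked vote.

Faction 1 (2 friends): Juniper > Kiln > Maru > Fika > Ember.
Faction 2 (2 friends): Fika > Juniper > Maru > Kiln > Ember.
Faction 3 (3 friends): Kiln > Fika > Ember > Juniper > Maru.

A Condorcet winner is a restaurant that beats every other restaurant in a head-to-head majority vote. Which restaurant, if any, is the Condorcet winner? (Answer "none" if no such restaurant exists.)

Check each pair by majority over 7 ballots:
Juniper vs Maru: Juniper wins 7–0.
Juniper vs Ember: Juniper, 4–3.
Juniper–Kiln: Juniper 4–3.
Juniper–Fika: Fika 5–2.
Maru vs Ember: Maru, 4–3.
Maru vs Kiln: Kiln, 5–2.
Maru vs Fika: Fika, 5–2.
Ember vs Kiln: Kiln, 7–0.
Ember–Fika: Fika 7–0.
Kiln vs Fika: Kiln, 5–2.
Each restaurant drops at least one matchup (Juniper loses to Fika; Maru loses to Juniper; Ember loses to Juniper; Kiln loses to Juniper; Fika loses to Kiln); the cycle Juniper > Kiln > Fika > Juniper rules out a Condorcet winner.

none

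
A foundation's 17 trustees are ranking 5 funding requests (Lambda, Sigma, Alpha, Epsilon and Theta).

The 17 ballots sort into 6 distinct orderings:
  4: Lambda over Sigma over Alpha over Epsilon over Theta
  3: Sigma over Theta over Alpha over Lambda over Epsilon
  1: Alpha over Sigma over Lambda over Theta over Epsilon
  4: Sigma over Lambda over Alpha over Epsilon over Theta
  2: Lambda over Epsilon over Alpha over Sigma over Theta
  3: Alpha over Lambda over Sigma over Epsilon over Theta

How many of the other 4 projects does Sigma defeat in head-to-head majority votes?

Sigma against each rival (17 reviewers):
Sigma vs Lambda: 3+1+4 = 8 for Sigma, 9 for Lambda — Lambda by 9–8.
Sigma vs Alpha: Sigma wins 11–6.
Sigma vs Epsilon: Sigma is ranked higher on 4+3+1+4+3 = 15 ballots, Epsilon on 2. Sigma wins 15–2.
Sigma vs Theta: 17 to 0, Sigma.
Sigma beats Alpha, Epsilon, Theta; loses to Lambda — 3 pairwise wins.

3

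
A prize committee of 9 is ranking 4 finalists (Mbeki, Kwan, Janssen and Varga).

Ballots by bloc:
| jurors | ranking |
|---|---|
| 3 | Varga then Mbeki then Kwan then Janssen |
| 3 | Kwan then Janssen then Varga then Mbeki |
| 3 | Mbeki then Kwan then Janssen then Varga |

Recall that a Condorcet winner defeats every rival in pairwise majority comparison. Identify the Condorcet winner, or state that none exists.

Pairwise majorities:
Mbeki–Kwan: Mbeki 6–3.
Mbeki–Janssen: Mbeki 6–3.
Mbeki–Varga: Varga 6–3.
Kwan vs Janssen: Kwan wins 9–0.
Kwan vs Varga: Kwan, 6–3.
Janssen vs Varga: Janssen preferred on 3+3 = 6 ballots; Janssen wins 6–3.
Every nominee loses at least once (Mbeki loses to Varga; Kwan loses to Mbeki; Janssen loses to Mbeki; Varga loses to Kwan). The majority relation contains the cycle Mbeki → Kwan → Varga → Mbeki, so there is no Condorcet winner.

none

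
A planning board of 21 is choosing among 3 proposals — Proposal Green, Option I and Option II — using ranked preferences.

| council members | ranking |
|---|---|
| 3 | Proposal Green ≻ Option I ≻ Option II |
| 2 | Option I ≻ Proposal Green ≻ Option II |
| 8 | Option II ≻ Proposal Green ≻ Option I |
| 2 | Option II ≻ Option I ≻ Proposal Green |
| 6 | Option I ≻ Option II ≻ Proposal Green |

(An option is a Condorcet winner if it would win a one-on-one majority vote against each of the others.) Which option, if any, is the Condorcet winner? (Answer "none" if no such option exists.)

none

Pairwise majorities:
Proposal Green vs Option I: Proposal Green wins 11–10.
Proposal Green vs Option II: Proposal Green preferred on 3+2 = 5 ballots; Option II wins 16–5.
Option I vs Option II: 11 to 10, Option I.
Every option loses at least once (Proposal Green loses to Option II; Option I loses to Proposal Green; Option II loses to Option I). The majority relation contains the cycle Proposal Green > Option I > Option II > Proposal Green, so there is no Condorcet winner.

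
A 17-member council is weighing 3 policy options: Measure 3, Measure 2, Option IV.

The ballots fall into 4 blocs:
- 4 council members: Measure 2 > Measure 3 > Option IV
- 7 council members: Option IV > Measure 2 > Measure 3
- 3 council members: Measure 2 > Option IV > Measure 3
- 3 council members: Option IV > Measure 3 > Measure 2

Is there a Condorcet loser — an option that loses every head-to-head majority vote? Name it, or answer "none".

Measure 3

Pairwise majorities:
Measure 3 vs Measure 2: Measure 2 wins 14–3.
Measure 3 vs Option IV: Option IV, 13–4.
Measure 2 vs Option IV: Measure 2 preferred on 4+3 = 7 ballots; Option IV wins 10–7.
Only Measure 3 has no wins; Measure 3 is the Condorcet loser.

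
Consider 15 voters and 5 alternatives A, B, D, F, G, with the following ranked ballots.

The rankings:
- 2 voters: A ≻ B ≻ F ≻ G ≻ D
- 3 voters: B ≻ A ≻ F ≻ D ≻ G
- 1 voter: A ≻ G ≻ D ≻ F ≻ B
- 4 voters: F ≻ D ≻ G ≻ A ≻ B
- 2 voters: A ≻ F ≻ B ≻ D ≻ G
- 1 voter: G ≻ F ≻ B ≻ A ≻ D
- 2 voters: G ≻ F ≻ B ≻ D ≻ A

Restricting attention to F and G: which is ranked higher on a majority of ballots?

Ballots ranking F above G: 2 + 3 + 4 + 2 = 11.
Ballots ranking G above F: 15 − 11 = 4.
F wins the head-to-head 11–4.

F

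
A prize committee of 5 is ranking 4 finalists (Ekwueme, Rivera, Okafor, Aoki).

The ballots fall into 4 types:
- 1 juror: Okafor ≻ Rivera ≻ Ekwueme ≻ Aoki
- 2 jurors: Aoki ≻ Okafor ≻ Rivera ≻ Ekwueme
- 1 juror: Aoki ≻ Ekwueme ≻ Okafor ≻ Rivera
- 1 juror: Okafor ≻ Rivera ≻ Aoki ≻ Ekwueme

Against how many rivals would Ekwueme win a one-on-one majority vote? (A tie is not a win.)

0

Ekwueme against each rival (5 jurors):
Ekwueme vs Rivera: 1 for Ekwueme, 4 for Rivera — Rivera by 4–1.
Ekwueme vs Okafor: 1 for Ekwueme, 4 for Okafor — Okafor by 4–1.
Ekwueme vs Aoki: Ekwueme is ranked higher on 1 ballot, Aoki on 4. Aoki wins 4–1.
Ekwueme beats no one; loses to Rivera, Okafor, Aoki — 0 pairwise wins.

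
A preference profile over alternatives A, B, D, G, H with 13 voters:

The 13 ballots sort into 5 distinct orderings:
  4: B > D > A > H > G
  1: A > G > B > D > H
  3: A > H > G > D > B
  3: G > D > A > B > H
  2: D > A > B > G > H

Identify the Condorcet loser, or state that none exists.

Pairwise majorities:
A–B: A 9–4.
A vs D: A preferred on 1+3 = 4 ballots; D wins 9–4.
A vs G: A is ranked higher on 4+1+3+2 = 10 ballots, G on 3. A wins 10–3.
A vs H: 13 to 0, A.
B vs D: D, 8–5.
B–G: G 7–6.
B vs H: B wins 10–3.
D vs G: G wins 7–6.
D vs H: 10 to 3, D.
G vs H: H wins 7–6.
Each alternative has at least one pairwise win (A beats B; B beats H; D beats A; G beats B; H beats G) — no Condorcet loser.

none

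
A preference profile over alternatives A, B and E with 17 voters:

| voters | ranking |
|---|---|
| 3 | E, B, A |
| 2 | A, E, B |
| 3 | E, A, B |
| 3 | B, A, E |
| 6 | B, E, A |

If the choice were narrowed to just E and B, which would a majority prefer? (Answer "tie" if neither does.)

Ballots ranking E above B: 3 + 2 + 3 = 8.
Ballots ranking B above E: 17 − 8 = 9.
B wins the head-to-head 9–8.

B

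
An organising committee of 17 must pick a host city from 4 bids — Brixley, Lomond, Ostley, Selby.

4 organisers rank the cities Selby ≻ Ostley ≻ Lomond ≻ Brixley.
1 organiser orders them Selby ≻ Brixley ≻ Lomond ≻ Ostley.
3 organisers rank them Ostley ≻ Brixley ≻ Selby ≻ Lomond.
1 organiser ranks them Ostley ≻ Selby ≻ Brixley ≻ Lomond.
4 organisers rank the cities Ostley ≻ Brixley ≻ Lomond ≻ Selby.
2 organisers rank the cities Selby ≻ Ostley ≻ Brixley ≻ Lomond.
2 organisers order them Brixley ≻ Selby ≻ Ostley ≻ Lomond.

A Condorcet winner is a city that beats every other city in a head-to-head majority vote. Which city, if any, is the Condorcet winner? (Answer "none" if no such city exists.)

Pairwise majorities:
Brixley vs Lomond: Brixley, 13–4.
Brixley vs Ostley: Ostley wins 14–3.
Brixley–Selby: Brixley 9–8.
Lomond vs Ostley: Ostley wins 16–1.
Lomond vs Selby: Selby wins 13–4.
Ostley vs Selby: Selby wins 9–8.
Each city drops at least one matchup (Brixley loses to Ostley; Lomond loses to Brixley; Ostley loses to Selby; Selby loses to Brixley); the cycle Brixley → Selby → Ostley → Brixley rules out a Condorcet winner.

none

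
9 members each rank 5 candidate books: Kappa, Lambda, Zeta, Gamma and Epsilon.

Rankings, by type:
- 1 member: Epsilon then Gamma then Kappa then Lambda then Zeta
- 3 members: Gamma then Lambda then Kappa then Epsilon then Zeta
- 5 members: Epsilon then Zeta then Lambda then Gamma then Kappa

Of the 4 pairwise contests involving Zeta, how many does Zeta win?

3

Zeta against each rival (9 members):
Zeta vs Kappa: 5 to 4, Zeta.
Zeta vs Lambda: Zeta preferred on 5 ballots; Zeta wins 5–4.
Zeta–Gamma: Zeta 5–4.
Zeta vs Epsilon: Epsilon, 9–0.
Zeta beats Kappa, Lambda, Gamma; loses to Epsilon — 3 pairwise wins.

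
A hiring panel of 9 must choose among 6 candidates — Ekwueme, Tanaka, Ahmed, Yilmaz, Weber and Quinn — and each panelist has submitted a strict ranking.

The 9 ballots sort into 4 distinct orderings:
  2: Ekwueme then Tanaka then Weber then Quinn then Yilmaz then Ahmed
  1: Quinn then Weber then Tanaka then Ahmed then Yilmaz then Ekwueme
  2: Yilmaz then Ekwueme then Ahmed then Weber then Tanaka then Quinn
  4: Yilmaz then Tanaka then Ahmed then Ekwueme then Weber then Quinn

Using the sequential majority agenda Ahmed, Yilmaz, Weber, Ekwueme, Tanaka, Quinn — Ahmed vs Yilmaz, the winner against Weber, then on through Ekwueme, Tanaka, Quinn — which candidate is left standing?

Round 1: Ahmed vs Yilmaz — 1–8, Yilmaz advances.
Round 2: Yilmaz vs Weber — 6–3, Yilmaz advances.
Round 3: Yilmaz vs Ekwueme — 7–2, Yilmaz advances.
Round 4: Yilmaz vs Tanaka — 6–3, Yilmaz advances.
Round 5: Yilmaz vs Quinn — 6–3, Yilmaz advances.
Yilmaz survives the agenda.

Yilmaz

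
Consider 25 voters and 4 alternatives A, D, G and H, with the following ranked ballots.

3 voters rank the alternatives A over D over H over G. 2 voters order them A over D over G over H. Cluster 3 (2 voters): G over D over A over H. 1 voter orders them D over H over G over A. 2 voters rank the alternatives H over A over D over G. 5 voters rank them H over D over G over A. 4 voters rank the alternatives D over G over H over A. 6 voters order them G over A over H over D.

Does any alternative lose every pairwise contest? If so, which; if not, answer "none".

Head-to-head results (25 voters):
A vs D: 3+2+2+6 = 13 for A, 12 for D — A by 13–12.
A vs G: 7 to 18, G.
A vs H: A wins 13–12.
D vs G: D is ranked higher on 3+2+1+2+5+4 = 17 ballots, G on 8. D wins 17–8.
D vs H: 12 to 13, H.
G–H: G 14–11.
Every alternative wins at least one matchup (A beats D; D beats G; G beats A; H beats D), so there is no Condorcet loser.

none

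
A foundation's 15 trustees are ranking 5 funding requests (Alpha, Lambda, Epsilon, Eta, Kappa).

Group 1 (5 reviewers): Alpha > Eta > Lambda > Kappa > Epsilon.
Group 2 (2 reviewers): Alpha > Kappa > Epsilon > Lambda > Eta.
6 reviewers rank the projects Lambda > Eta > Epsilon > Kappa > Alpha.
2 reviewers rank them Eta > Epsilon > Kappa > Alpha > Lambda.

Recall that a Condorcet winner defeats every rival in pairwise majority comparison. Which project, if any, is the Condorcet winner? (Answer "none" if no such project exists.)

Check each pair by majority over 15 ballots:
Alpha vs Lambda: Alpha wins 9–6.
Alpha–Epsilon: Epsilon 8–7.
Alpha vs Eta: Eta, 8–7.
Alpha vs Kappa: Kappa wins 8–7.
Lambda vs Epsilon: Lambda, 11–4.
Lambda–Eta: Lambda 8–7.
Lambda vs Kappa: Lambda wins 11–4.
Epsilon vs Eta: Eta, 13–2.
Epsilon vs Kappa: Epsilon, 8–7.
Eta–Kappa: Eta 13–2.
No project is unbeaten: Alpha loses to Epsilon; Lambda loses to Alpha; Epsilon loses to Lambda; Eta loses to Lambda; Kappa loses to Lambda. In particular Alpha > Lambda > Epsilon > Alpha is a majority cycle — no Condorcet winner exists.

none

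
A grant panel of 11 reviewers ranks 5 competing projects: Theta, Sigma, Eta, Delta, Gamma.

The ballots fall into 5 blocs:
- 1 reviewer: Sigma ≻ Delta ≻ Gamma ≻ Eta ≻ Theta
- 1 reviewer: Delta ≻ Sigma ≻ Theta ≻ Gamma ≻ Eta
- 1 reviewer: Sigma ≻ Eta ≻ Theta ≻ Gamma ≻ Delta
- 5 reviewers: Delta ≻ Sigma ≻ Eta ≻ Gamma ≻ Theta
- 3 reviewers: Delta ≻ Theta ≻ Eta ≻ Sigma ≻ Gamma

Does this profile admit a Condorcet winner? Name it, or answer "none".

Pairwise majorities:
Theta vs Sigma: 3 for Theta, 8 for Sigma — Sigma by 8–3.
Theta vs Eta: 4 to 7, Eta.
Theta vs Delta: 1 to 10, Delta.
Theta vs Gamma: Theta preferred on 1+1+3 = 5 ballots; Gamma wins 6–5.
Sigma vs Eta: 8 to 3, Sigma.
Sigma vs Delta: Sigma is ranked higher on 1+1 = 2 ballots, Delta on 9. Delta wins 9–2.
Sigma vs Gamma: Sigma is ranked higher on 1+1+1+5+3 = 11 ballots, Gamma on 0. Sigma wins 11–0.
Eta vs Delta: Eta preferred on 1 ballot; Delta wins 10–1.
Eta vs Gamma: Eta preferred on 1+5+3 = 9 ballots; Eta wins 9–2.
Delta vs Gamma: Delta preferred on 1+1+5+3 = 10 ballots; Delta wins 10–1.
Delta defeats every rival head-to-head and is the Condorcet winner.

Delta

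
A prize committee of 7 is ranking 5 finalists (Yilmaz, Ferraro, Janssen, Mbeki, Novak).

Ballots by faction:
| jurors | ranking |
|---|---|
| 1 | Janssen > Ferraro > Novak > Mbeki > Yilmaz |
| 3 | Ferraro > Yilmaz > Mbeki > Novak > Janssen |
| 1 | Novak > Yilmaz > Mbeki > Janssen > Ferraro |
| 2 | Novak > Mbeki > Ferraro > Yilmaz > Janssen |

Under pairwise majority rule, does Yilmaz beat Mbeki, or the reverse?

Ballots ranking Yilmaz above Mbeki: 3 + 1 = 4.
Ballots ranking Mbeki above Yilmaz: 7 − 4 = 3.
Yilmaz wins the head-to-head 4–3.

Yilmaz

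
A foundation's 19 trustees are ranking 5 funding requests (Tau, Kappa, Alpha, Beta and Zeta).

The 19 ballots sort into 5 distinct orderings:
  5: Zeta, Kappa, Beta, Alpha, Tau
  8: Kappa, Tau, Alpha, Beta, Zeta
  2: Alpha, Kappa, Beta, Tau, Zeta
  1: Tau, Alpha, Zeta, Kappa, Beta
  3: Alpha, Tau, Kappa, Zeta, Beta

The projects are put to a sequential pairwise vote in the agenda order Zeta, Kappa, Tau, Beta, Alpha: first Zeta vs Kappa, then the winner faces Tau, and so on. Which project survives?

Round 1: Zeta vs Kappa — 6–13, Kappa advances.
Round 2: Kappa vs Tau — 15–4, Kappa advances.
Round 3: Kappa vs Beta — 19–0, Kappa advances.
Round 4: Kappa vs Alpha — 13–6, Kappa advances.
The agenda winner is Kappa.

Kappa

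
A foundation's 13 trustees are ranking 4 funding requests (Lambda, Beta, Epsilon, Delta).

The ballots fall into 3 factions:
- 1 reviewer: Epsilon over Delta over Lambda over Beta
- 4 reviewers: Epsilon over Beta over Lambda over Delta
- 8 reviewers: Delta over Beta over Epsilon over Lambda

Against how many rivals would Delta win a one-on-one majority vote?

3

Delta against each rival (13 reviewers):
Delta vs Lambda: 1+8 = 9 for Delta, 4 for Lambda — Delta by 9–4.
Delta vs Beta: Delta, 9–4.
Delta vs Epsilon: 8 for Delta, 5 for Epsilon — Delta by 8–5.
Delta beats Lambda, Beta, Epsilon — 3 pairwise wins.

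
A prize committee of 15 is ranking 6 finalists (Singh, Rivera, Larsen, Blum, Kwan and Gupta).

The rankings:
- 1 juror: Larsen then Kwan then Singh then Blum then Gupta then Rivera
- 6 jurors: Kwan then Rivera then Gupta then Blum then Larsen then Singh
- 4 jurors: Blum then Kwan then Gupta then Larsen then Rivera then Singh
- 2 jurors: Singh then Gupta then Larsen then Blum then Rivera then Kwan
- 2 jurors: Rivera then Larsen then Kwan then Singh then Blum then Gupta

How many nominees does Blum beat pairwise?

2

Blum against each rival (15 jurors):
Blum vs Singh: 10 to 5, Blum.
Blum vs Rivera: Rivera wins 8–7.
Blum vs Larsen: Blum wins 10–5.
Blum vs Kwan: Blum preferred on 4+2 = 6 ballots; Kwan wins 9–6.
Blum–Gupta: Gupta 8–7.
Blum beats Singh, Larsen; loses to Rivera, Kwan, Gupta — 2 pairwise wins.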